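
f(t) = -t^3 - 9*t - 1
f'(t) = -3*t^2 - 9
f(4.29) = -118.56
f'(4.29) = -64.21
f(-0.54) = 4.02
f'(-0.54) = -9.87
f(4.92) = -164.38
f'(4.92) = -81.62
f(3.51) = -75.83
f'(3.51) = -45.96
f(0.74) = -8.07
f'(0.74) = -10.64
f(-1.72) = 19.57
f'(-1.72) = -17.88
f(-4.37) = 121.78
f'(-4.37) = -66.29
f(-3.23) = 61.77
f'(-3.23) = -40.30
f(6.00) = -271.00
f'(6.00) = -117.00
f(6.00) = -271.00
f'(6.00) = -117.00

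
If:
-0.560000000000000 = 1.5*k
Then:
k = -0.37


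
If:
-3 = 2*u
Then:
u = -3/2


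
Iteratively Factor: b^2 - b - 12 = (b + 3)*(b - 4)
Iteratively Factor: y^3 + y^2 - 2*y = (y - 1)*(y^2 + 2*y) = (y - 1)*(y + 2)*(y)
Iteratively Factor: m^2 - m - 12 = (m - 4)*(m + 3)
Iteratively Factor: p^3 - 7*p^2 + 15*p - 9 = (p - 3)*(p^2 - 4*p + 3) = (p - 3)*(p - 1)*(p - 3)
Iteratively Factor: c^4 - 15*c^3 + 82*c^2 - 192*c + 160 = (c - 4)*(c^3 - 11*c^2 + 38*c - 40) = (c - 5)*(c - 4)*(c^2 - 6*c + 8) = (c - 5)*(c - 4)^2*(c - 2)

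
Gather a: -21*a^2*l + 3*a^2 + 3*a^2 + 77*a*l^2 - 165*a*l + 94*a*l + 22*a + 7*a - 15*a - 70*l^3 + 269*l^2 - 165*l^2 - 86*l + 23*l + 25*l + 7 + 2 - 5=a^2*(6 - 21*l) + a*(77*l^2 - 71*l + 14) - 70*l^3 + 104*l^2 - 38*l + 4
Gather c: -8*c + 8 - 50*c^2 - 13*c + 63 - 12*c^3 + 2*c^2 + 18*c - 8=-12*c^3 - 48*c^2 - 3*c + 63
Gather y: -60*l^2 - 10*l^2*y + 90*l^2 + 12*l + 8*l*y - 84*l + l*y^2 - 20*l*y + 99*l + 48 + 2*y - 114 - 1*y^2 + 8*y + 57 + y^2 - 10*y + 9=30*l^2 + l*y^2 + 27*l + y*(-10*l^2 - 12*l)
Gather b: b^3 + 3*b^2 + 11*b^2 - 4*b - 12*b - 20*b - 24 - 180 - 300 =b^3 + 14*b^2 - 36*b - 504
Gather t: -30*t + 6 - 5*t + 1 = 7 - 35*t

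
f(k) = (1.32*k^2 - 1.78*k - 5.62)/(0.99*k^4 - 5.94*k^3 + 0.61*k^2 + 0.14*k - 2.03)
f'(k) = (2.64*k - 1.78)/(0.99*k^4 - 5.94*k^3 + 0.61*k^2 + 0.14*k - 2.03) + (1.32*k^2 - 1.78*k - 5.62)*(-3.96*k^3 + 17.82*k^2 - 1.22*k - 0.14)/(0.99*k^4 - 5.94*k^3 + 0.61*k^2 + 0.14*k - 2.03)^2 = (-2.6136*k^5 + 13.1274*k^4 + 1.1088*k^3 - 98.8778*k^2 + 1.4972*k + 4.4002)/(0.9801*k^8 - 11.7612*k^7 + 36.4914*k^6 - 6.9696*k^5 - 5.3105*k^4 + 24.2872*k^3 - 2.457*k^2 - 0.5684*k + 4.1209)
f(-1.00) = -0.47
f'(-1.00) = -2.82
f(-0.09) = 2.68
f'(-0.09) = 0.84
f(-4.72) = 0.03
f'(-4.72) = 0.01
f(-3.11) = 0.05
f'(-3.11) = 0.01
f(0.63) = 2.05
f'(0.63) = -3.47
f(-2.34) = 0.05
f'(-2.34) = 0.00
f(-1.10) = -0.26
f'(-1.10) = -1.52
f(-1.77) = 0.04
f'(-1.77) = -0.08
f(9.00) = 0.04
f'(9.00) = -0.02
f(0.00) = 2.77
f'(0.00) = 1.07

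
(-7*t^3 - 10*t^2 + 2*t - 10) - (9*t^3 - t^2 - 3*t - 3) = -16*t^3 - 9*t^2 + 5*t - 7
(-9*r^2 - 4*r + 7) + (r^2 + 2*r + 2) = -8*r^2 - 2*r + 9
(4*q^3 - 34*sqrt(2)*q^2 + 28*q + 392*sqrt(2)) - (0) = 4*q^3 - 34*sqrt(2)*q^2 + 28*q + 392*sqrt(2)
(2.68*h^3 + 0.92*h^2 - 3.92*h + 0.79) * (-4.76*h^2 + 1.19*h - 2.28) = -12.7568*h^5 - 1.19*h^4 + 13.6436*h^3 - 10.5228*h^2 + 9.8777*h - 1.8012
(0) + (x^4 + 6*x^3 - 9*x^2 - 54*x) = x^4 + 6*x^3 - 9*x^2 - 54*x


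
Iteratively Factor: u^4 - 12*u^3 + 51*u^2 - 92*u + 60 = (u - 3)*(u^3 - 9*u^2 + 24*u - 20) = (u - 3)*(u - 2)*(u^2 - 7*u + 10) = (u - 3)*(u - 2)^2*(u - 5)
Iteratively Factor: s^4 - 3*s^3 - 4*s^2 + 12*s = (s - 3)*(s^3 - 4*s) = (s - 3)*(s + 2)*(s^2 - 2*s) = (s - 3)*(s - 2)*(s + 2)*(s)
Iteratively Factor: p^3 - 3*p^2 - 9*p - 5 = (p + 1)*(p^2 - 4*p - 5) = (p - 5)*(p + 1)*(p + 1)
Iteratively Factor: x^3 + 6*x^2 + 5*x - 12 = (x + 4)*(x^2 + 2*x - 3) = (x + 3)*(x + 4)*(x - 1)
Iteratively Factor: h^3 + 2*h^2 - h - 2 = (h + 2)*(h^2 - 1) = (h - 1)*(h + 2)*(h + 1)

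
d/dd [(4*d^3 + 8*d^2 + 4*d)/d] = 8*d + 8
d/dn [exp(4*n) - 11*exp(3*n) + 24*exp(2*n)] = (4*exp(2*n) - 33*exp(n) + 48)*exp(2*n)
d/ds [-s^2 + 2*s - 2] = 2 - 2*s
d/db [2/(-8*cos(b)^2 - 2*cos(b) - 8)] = -(8*cos(b) + 1)*sin(b)/(4*cos(b)^2 + cos(b) + 4)^2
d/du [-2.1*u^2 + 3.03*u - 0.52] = 3.03 - 4.2*u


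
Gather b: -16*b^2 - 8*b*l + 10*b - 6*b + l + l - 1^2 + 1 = -16*b^2 + b*(4 - 8*l) + 2*l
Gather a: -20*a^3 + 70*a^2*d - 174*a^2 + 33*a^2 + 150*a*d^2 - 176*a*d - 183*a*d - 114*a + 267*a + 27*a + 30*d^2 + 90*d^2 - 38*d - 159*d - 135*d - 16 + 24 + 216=-20*a^3 + a^2*(70*d - 141) + a*(150*d^2 - 359*d + 180) + 120*d^2 - 332*d + 224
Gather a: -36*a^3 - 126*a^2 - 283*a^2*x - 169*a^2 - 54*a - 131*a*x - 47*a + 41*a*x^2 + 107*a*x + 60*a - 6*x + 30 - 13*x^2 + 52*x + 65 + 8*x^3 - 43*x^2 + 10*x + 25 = -36*a^3 + a^2*(-283*x - 295) + a*(41*x^2 - 24*x - 41) + 8*x^3 - 56*x^2 + 56*x + 120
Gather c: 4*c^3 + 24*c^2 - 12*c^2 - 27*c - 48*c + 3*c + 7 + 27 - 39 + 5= 4*c^3 + 12*c^2 - 72*c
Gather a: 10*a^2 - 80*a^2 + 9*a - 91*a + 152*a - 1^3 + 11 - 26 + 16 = -70*a^2 + 70*a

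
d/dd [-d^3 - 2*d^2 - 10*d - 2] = -3*d^2 - 4*d - 10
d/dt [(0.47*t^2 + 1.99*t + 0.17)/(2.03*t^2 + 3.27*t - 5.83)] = (-2.5028*t^2 - 6.1704*t - 12.1576)/(4.1209*t^4 + 13.2762*t^3 - 12.9769*t^2 - 38.1282*t + 33.9889)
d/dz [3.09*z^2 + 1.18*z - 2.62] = 6.18*z + 1.18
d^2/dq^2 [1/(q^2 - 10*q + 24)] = 2*(-q^2 + 10*q + 4*(q - 5)^2 - 24)/(q^2 - 10*q + 24)^3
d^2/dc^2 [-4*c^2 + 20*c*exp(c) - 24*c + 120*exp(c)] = 20*c*exp(c) + 160*exp(c) - 8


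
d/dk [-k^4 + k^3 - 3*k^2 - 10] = k*(-4*k^2 + 3*k - 6)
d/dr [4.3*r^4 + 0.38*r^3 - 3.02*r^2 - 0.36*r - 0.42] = 17.2*r^3 + 1.14*r^2 - 6.04*r - 0.36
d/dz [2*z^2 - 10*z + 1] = 4*z - 10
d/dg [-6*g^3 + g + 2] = 1 - 18*g^2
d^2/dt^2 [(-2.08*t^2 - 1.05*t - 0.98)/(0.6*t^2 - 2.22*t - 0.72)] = (-8.88178419700125e-16*t^4 - 6.29712*t^3 - 7.50816*t^2 + 5.11056*t - 9.306288)/(0.216*t^6 - 2.3976*t^5 + 8.09352*t^4 - 5.186808*t^3 - 9.712224*t^2 - 3.452544*t - 0.373248)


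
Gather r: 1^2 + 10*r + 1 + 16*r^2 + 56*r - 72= 16*r^2 + 66*r - 70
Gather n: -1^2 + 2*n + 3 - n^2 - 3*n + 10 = -n^2 - n + 12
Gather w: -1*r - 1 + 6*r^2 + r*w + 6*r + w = 6*r^2 + 5*r + w*(r + 1) - 1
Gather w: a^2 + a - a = a^2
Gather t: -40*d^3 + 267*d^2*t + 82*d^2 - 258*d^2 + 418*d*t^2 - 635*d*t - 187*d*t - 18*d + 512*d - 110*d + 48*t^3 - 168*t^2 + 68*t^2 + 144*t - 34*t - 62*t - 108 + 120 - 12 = -40*d^3 - 176*d^2 + 384*d + 48*t^3 + t^2*(418*d - 100) + t*(267*d^2 - 822*d + 48)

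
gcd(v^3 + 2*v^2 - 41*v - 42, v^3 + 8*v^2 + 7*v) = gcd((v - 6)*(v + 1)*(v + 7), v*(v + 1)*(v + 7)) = v^2 + 8*v + 7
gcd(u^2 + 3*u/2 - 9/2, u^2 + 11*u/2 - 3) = 1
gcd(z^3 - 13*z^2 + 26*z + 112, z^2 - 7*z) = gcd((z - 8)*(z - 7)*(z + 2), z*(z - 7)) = z - 7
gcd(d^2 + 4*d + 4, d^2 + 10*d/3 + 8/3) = d + 2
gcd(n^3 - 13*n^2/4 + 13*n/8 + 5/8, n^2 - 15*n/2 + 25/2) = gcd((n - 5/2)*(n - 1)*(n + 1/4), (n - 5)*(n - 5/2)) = n - 5/2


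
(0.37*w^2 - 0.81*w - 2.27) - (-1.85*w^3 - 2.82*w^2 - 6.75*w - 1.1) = 1.85*w^3 + 3.19*w^2 + 5.94*w - 1.17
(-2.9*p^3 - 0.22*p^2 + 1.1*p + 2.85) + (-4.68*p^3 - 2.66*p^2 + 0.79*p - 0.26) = -7.58*p^3 - 2.88*p^2 + 1.89*p + 2.59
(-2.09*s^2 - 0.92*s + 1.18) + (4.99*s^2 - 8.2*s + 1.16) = 2.9*s^2 - 9.12*s + 2.34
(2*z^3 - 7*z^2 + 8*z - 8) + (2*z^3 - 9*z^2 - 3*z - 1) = 4*z^3 - 16*z^2 + 5*z - 9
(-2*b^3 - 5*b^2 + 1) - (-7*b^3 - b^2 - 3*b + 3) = 5*b^3 - 4*b^2 + 3*b - 2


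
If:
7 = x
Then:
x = 7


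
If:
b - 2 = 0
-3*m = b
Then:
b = 2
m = -2/3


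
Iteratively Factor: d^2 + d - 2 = (d + 2)*(d - 1)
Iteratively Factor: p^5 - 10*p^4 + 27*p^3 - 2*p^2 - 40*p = (p + 1)*(p^4 - 11*p^3 + 38*p^2 - 40*p) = p*(p + 1)*(p^3 - 11*p^2 + 38*p - 40) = p*(p - 2)*(p + 1)*(p^2 - 9*p + 20) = p*(p - 5)*(p - 2)*(p + 1)*(p - 4)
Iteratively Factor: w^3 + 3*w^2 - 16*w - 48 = (w + 3)*(w^2 - 16) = (w + 3)*(w + 4)*(w - 4)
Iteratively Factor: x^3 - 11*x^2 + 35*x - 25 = (x - 5)*(x^2 - 6*x + 5) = (x - 5)^2*(x - 1)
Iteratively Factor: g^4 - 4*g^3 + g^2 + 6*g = (g + 1)*(g^3 - 5*g^2 + 6*g) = g*(g + 1)*(g^2 - 5*g + 6) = g*(g - 3)*(g + 1)*(g - 2)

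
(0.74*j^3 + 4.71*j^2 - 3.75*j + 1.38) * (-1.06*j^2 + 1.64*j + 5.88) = -0.7844*j^5 - 3.779*j^4 + 16.0506*j^3 + 20.082*j^2 - 19.7868*j + 8.1144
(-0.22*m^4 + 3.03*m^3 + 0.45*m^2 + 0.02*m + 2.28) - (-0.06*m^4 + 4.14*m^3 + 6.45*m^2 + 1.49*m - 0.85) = -0.16*m^4 - 1.11*m^3 - 6.0*m^2 - 1.47*m + 3.13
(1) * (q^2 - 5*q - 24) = q^2 - 5*q - 24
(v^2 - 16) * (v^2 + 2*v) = v^4 + 2*v^3 - 16*v^2 - 32*v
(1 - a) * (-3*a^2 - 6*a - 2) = 3*a^3 + 3*a^2 - 4*a - 2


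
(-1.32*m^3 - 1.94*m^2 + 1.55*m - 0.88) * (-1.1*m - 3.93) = 1.452*m^4 + 7.3216*m^3 + 5.9192*m^2 - 5.1235*m + 3.4584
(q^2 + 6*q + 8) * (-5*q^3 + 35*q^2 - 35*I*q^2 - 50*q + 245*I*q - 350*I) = -5*q^5 + 5*q^4 - 35*I*q^4 + 120*q^3 + 35*I*q^3 - 20*q^2 + 840*I*q^2 - 400*q - 140*I*q - 2800*I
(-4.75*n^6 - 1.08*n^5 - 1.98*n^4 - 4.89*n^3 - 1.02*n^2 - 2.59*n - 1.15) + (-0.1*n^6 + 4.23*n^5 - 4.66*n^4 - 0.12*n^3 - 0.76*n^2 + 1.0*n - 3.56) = -4.85*n^6 + 3.15*n^5 - 6.64*n^4 - 5.01*n^3 - 1.78*n^2 - 1.59*n - 4.71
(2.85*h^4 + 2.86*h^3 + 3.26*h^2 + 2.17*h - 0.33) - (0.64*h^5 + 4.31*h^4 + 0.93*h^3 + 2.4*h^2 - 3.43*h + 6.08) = -0.64*h^5 - 1.46*h^4 + 1.93*h^3 + 0.86*h^2 + 5.6*h - 6.41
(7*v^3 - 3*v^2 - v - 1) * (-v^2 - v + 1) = -7*v^5 - 4*v^4 + 11*v^3 - v^2 - 1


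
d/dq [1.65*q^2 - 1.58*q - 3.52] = 3.3*q - 1.58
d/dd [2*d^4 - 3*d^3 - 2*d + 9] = 8*d^3 - 9*d^2 - 2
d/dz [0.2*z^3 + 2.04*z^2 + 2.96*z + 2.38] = 0.6*z^2 + 4.08*z + 2.96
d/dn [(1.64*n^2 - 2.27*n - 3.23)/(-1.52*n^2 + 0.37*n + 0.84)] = (-2.8436*n^2 - 7.064*n - 0.7117)/(2.3104*n^4 - 1.1248*n^3 - 2.4167*n^2 + 0.6216*n + 0.7056)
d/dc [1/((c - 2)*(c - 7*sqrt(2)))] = ((2 - c)*(c - 7*sqrt(2))^2 + (-c + 7*sqrt(2))*(c - 2)^2)/((c - 2)^3*(c - 7*sqrt(2))^3)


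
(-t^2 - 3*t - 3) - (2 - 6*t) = -t^2 + 3*t - 5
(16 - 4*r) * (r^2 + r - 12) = -4*r^3 + 12*r^2 + 64*r - 192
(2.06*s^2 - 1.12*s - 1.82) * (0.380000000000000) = 0.7828*s^2 - 0.4256*s - 0.6916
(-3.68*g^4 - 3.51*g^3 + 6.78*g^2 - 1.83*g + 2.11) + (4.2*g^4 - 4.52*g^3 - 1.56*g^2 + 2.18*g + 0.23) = 0.52*g^4 - 8.03*g^3 + 5.22*g^2 + 0.35*g + 2.34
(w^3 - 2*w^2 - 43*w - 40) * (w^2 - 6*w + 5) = w^5 - 8*w^4 - 26*w^3 + 208*w^2 + 25*w - 200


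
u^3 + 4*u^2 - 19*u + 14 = (u - 2)*(u - 1)*(u + 7)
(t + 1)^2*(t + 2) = t^3 + 4*t^2 + 5*t + 2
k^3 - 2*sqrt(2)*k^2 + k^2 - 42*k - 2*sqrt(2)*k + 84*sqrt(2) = (k - 6)*(k + 7)*(k - 2*sqrt(2))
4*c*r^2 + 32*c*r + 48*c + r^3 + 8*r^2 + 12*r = (4*c + r)*(r + 2)*(r + 6)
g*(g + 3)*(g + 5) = g^3 + 8*g^2 + 15*g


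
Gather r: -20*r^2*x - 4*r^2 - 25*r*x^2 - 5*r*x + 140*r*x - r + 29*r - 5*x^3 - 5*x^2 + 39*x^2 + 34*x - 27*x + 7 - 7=r^2*(-20*x - 4) + r*(-25*x^2 + 135*x + 28) - 5*x^3 + 34*x^2 + 7*x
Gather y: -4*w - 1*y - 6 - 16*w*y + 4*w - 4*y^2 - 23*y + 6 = -4*y^2 + y*(-16*w - 24)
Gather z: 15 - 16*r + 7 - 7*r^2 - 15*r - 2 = -7*r^2 - 31*r + 20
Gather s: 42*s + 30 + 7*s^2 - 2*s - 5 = 7*s^2 + 40*s + 25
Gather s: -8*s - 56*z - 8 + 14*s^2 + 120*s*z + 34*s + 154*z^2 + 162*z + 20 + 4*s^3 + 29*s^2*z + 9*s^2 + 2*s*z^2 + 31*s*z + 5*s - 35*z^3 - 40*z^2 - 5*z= 4*s^3 + s^2*(29*z + 23) + s*(2*z^2 + 151*z + 31) - 35*z^3 + 114*z^2 + 101*z + 12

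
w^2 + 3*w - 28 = (w - 4)*(w + 7)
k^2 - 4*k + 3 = (k - 3)*(k - 1)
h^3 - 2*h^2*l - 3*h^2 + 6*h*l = h*(h - 3)*(h - 2*l)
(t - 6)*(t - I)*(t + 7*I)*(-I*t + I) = -I*t^4 + 6*t^3 + 7*I*t^3 - 42*t^2 - 13*I*t^2 + 36*t + 49*I*t - 42*I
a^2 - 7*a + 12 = (a - 4)*(a - 3)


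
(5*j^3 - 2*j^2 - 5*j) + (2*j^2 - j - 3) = 5*j^3 - 6*j - 3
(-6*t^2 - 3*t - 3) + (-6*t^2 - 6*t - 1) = -12*t^2 - 9*t - 4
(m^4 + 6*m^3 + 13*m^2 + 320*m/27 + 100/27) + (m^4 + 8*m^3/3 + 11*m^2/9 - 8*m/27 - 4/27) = 2*m^4 + 26*m^3/3 + 128*m^2/9 + 104*m/9 + 32/9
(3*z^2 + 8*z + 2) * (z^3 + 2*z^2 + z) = 3*z^5 + 14*z^4 + 21*z^3 + 12*z^2 + 2*z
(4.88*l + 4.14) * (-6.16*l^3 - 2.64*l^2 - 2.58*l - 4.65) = -30.0608*l^4 - 38.3856*l^3 - 23.52*l^2 - 33.3732*l - 19.251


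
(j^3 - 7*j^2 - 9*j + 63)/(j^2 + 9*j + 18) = (j^2 - 10*j + 21)/(j + 6)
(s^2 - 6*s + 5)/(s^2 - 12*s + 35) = (s - 1)/(s - 7)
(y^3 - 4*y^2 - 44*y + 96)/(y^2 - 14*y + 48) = (y^2 + 4*y - 12)/(y - 6)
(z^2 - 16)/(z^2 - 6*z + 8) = (z + 4)/(z - 2)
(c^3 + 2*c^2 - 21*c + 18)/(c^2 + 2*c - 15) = (c^2 + 5*c - 6)/(c + 5)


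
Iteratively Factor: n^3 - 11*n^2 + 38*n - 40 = (n - 5)*(n^2 - 6*n + 8) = (n - 5)*(n - 2)*(n - 4)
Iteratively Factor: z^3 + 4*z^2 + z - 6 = (z + 2)*(z^2 + 2*z - 3) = (z + 2)*(z + 3)*(z - 1)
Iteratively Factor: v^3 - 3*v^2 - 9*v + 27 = (v - 3)*(v^2 - 9) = (v - 3)^2*(v + 3)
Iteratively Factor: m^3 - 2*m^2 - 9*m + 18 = (m - 3)*(m^2 + m - 6) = (m - 3)*(m + 3)*(m - 2)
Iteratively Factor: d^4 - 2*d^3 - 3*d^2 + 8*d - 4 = (d - 2)*(d^3 - 3*d + 2) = (d - 2)*(d - 1)*(d^2 + d - 2) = (d - 2)*(d - 1)^2*(d + 2)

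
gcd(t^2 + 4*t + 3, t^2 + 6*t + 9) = t + 3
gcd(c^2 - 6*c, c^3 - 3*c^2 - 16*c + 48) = 1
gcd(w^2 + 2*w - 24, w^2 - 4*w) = w - 4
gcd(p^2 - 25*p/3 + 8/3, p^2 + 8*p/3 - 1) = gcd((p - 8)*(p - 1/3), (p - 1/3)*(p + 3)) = p - 1/3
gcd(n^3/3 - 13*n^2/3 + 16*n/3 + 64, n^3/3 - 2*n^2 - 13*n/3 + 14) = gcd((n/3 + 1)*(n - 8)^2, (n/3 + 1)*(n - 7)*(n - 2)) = n + 3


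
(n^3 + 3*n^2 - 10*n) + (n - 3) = n^3 + 3*n^2 - 9*n - 3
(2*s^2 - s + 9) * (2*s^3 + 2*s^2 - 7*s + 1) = 4*s^5 + 2*s^4 + 2*s^3 + 27*s^2 - 64*s + 9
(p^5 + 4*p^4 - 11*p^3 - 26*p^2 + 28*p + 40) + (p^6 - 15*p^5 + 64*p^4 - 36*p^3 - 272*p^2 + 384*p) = p^6 - 14*p^5 + 68*p^4 - 47*p^3 - 298*p^2 + 412*p + 40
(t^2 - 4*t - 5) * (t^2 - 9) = t^4 - 4*t^3 - 14*t^2 + 36*t + 45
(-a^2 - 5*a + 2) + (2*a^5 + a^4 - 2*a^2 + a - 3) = 2*a^5 + a^4 - 3*a^2 - 4*a - 1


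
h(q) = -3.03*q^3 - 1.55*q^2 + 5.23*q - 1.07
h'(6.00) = -340.61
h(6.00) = -679.97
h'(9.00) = -758.96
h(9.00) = -2288.42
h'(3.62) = -125.11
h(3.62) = -146.19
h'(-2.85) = -59.77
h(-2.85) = 41.58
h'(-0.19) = 5.49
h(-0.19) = -2.10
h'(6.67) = -419.85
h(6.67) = -934.27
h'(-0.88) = 0.92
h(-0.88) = -4.81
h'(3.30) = -103.99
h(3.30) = -109.58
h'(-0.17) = 5.49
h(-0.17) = -1.99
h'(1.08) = -8.72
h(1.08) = -1.05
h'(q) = -9.09*q^2 - 3.1*q + 5.23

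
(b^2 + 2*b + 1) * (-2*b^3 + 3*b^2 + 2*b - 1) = -2*b^5 - b^4 + 6*b^3 + 6*b^2 - 1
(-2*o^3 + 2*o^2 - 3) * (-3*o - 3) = 6*o^4 - 6*o^2 + 9*o + 9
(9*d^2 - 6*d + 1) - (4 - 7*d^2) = 16*d^2 - 6*d - 3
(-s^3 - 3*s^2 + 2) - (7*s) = -s^3 - 3*s^2 - 7*s + 2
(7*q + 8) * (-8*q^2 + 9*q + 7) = -56*q^3 - q^2 + 121*q + 56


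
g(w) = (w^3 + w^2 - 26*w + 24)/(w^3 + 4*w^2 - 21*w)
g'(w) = (-3*w^2 - 8*w + 21)*(w^3 + w^2 - 26*w + 24)/(w^3 + 4*w^2 - 21*w)^2 + (3*w^2 + 2*w - 26)/(w^3 + 4*w^2 - 21*w)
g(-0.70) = 2.60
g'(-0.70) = 2.41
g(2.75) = 2.86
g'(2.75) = 9.76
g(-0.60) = 2.88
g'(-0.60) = 3.25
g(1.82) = 0.74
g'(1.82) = 0.79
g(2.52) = 1.66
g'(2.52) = 2.80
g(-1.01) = 2.07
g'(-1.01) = 1.19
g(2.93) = 9.05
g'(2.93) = 122.59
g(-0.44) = 3.58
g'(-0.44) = 5.98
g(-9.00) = 1.81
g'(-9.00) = 0.33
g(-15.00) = 1.27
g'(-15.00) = 0.03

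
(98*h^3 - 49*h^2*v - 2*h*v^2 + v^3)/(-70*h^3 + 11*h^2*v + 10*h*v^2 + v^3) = (-7*h + v)/(5*h + v)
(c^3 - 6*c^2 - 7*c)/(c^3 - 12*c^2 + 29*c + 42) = c/(c - 6)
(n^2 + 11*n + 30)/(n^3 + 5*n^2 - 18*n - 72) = (n + 5)/(n^2 - n - 12)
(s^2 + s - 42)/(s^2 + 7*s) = (s - 6)/s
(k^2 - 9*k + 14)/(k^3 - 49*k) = (k - 2)/(k*(k + 7))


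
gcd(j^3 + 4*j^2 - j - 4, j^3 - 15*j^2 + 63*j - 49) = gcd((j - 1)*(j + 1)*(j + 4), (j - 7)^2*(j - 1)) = j - 1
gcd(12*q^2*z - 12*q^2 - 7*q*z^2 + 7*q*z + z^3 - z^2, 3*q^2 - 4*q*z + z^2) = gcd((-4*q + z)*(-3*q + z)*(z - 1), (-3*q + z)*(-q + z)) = -3*q + z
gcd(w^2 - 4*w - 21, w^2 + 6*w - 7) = 1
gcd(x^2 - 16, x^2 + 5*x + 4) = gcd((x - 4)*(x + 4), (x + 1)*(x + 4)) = x + 4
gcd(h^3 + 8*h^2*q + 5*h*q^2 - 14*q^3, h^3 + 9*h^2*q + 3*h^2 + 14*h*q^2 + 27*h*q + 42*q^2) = h^2 + 9*h*q + 14*q^2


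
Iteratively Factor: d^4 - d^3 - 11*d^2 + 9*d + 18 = (d + 1)*(d^3 - 2*d^2 - 9*d + 18) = (d - 2)*(d + 1)*(d^2 - 9) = (d - 2)*(d + 1)*(d + 3)*(d - 3)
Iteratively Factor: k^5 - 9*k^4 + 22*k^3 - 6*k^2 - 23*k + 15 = (k + 1)*(k^4 - 10*k^3 + 32*k^2 - 38*k + 15) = (k - 5)*(k + 1)*(k^3 - 5*k^2 + 7*k - 3) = (k - 5)*(k - 3)*(k + 1)*(k^2 - 2*k + 1) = (k - 5)*(k - 3)*(k - 1)*(k + 1)*(k - 1)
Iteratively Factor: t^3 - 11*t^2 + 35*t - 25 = (t - 5)*(t^2 - 6*t + 5) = (t - 5)^2*(t - 1)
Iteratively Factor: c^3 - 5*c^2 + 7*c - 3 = (c - 3)*(c^2 - 2*c + 1) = (c - 3)*(c - 1)*(c - 1)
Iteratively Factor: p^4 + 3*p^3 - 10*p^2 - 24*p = (p + 4)*(p^3 - p^2 - 6*p) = p*(p + 4)*(p^2 - p - 6) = p*(p + 2)*(p + 4)*(p - 3)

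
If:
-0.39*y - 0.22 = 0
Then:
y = -0.56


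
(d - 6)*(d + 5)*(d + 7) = d^3 + 6*d^2 - 37*d - 210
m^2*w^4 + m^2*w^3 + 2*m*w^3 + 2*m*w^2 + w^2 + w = w*(w + 1)*(m*w + 1)^2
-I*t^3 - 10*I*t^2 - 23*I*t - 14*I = (t + 2)*(t + 7)*(-I*t - I)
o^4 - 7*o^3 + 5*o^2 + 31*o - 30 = (o - 5)*(o - 3)*(o - 1)*(o + 2)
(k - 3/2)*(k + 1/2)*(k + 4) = k^3 + 3*k^2 - 19*k/4 - 3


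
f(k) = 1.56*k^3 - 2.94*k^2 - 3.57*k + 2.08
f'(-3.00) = 56.19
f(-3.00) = -55.79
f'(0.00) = -3.57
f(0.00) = 2.08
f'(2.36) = 8.62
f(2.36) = -2.21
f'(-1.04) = 7.61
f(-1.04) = 0.86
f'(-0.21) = -2.13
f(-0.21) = 2.69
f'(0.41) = -5.19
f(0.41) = 0.23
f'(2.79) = 16.45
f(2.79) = 3.11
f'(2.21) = 6.29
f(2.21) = -3.33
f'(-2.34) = 35.82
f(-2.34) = -25.65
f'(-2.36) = 36.37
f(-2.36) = -26.37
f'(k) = 4.68*k^2 - 5.88*k - 3.57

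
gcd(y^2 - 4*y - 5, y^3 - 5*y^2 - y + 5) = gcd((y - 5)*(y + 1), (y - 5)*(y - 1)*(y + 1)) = y^2 - 4*y - 5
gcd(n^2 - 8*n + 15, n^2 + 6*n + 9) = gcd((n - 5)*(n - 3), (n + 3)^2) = 1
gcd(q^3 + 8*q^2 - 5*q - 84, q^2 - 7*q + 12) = q - 3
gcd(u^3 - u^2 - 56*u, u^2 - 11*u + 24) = u - 8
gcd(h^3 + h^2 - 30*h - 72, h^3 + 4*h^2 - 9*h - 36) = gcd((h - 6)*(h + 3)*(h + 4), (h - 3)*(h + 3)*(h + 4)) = h^2 + 7*h + 12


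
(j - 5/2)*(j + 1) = j^2 - 3*j/2 - 5/2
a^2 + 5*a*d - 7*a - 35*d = (a - 7)*(a + 5*d)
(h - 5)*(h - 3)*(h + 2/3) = h^3 - 22*h^2/3 + 29*h/3 + 10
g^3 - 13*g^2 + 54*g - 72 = (g - 6)*(g - 4)*(g - 3)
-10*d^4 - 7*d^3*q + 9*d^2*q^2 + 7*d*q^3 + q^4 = (-d + q)*(d + q)*(2*d + q)*(5*d + q)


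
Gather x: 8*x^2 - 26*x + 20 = 8*x^2 - 26*x + 20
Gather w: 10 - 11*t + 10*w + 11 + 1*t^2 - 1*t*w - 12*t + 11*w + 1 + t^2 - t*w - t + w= 2*t^2 - 24*t + w*(22 - 2*t) + 22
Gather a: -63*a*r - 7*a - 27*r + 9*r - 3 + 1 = a*(-63*r - 7) - 18*r - 2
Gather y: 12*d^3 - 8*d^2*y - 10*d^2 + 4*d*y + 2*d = 12*d^3 - 10*d^2 + 2*d + y*(-8*d^2 + 4*d)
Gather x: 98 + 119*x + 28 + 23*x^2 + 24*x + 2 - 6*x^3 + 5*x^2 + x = -6*x^3 + 28*x^2 + 144*x + 128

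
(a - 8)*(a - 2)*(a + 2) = a^3 - 8*a^2 - 4*a + 32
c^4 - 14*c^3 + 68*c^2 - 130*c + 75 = (c - 5)^2*(c - 3)*(c - 1)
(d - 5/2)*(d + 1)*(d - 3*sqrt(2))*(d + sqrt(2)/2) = d^4 - 5*sqrt(2)*d^3/2 - 3*d^3/2 - 11*d^2/2 + 15*sqrt(2)*d^2/4 + 9*d/2 + 25*sqrt(2)*d/4 + 15/2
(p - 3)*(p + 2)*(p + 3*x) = p^3 + 3*p^2*x - p^2 - 3*p*x - 6*p - 18*x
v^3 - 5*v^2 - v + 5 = (v - 5)*(v - 1)*(v + 1)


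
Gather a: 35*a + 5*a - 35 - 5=40*a - 40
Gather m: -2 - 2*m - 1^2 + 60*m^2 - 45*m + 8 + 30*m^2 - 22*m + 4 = 90*m^2 - 69*m + 9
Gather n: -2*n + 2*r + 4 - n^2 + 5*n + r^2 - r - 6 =-n^2 + 3*n + r^2 + r - 2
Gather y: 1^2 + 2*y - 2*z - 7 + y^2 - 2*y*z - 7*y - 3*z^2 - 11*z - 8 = y^2 + y*(-2*z - 5) - 3*z^2 - 13*z - 14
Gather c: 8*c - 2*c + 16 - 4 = 6*c + 12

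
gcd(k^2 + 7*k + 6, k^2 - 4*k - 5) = k + 1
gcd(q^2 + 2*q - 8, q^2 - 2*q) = q - 2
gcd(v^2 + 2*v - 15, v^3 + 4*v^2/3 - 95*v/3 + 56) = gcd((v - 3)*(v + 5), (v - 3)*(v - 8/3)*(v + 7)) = v - 3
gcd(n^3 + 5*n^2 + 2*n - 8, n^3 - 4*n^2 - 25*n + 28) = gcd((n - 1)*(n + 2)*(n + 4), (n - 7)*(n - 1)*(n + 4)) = n^2 + 3*n - 4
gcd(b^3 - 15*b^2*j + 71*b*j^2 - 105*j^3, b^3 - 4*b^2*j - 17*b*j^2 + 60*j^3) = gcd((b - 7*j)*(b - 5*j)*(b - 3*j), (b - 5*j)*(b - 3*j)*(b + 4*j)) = b^2 - 8*b*j + 15*j^2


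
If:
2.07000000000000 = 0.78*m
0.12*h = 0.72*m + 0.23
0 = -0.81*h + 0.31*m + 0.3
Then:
No Solution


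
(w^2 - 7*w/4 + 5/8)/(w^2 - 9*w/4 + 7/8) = (4*w - 5)/(4*w - 7)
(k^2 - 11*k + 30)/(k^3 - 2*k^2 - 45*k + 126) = (k - 5)/(k^2 + 4*k - 21)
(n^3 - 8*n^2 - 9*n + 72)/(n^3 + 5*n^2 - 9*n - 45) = (n - 8)/(n + 5)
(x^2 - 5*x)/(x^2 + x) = (x - 5)/(x + 1)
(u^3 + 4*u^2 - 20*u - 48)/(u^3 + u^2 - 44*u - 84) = (u - 4)/(u - 7)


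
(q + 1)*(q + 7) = q^2 + 8*q + 7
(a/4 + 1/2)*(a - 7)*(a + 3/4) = a^3/4 - 17*a^2/16 - 71*a/16 - 21/8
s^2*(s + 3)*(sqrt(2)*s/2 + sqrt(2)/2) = sqrt(2)*s^4/2 + 2*sqrt(2)*s^3 + 3*sqrt(2)*s^2/2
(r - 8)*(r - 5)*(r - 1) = r^3 - 14*r^2 + 53*r - 40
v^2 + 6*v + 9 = (v + 3)^2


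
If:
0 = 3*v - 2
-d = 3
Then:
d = -3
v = 2/3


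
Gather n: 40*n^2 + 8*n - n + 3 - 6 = 40*n^2 + 7*n - 3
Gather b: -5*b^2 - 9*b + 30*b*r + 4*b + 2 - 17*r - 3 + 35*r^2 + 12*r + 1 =-5*b^2 + b*(30*r - 5) + 35*r^2 - 5*r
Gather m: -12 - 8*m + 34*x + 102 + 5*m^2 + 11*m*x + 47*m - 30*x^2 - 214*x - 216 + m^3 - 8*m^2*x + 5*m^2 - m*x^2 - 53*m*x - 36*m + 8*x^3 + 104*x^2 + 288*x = m^3 + m^2*(10 - 8*x) + m*(-x^2 - 42*x + 3) + 8*x^3 + 74*x^2 + 108*x - 126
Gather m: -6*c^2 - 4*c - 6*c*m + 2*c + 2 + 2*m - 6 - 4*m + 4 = -6*c^2 - 2*c + m*(-6*c - 2)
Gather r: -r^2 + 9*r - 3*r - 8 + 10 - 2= -r^2 + 6*r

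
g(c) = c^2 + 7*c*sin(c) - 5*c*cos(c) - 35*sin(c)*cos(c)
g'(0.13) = -36.63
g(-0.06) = 2.42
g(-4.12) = -2.24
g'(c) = 5*c*sin(c) + 7*c*cos(c) + 2*c + 35*sin(c)^2 + 7*sin(c) - 35*cos(c)^2 - 5*cos(c)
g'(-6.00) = -93.09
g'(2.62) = -13.93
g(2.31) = 42.49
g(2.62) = 42.48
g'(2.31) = 14.03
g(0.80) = -15.62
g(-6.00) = 43.68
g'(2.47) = -0.54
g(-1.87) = 3.39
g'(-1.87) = 32.76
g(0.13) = -5.01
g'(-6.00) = -93.09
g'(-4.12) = 12.55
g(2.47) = 43.58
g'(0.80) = 10.93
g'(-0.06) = -40.68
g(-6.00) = 43.68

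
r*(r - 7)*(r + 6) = r^3 - r^2 - 42*r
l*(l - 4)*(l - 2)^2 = l^4 - 8*l^3 + 20*l^2 - 16*l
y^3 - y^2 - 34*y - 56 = (y - 7)*(y + 2)*(y + 4)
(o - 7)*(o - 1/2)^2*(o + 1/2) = o^4 - 15*o^3/2 + 13*o^2/4 + 15*o/8 - 7/8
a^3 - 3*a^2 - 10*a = a*(a - 5)*(a + 2)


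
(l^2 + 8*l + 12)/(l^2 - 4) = (l + 6)/(l - 2)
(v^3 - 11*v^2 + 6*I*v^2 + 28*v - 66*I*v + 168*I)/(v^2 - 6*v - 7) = (v^2 + v*(-4 + 6*I) - 24*I)/(v + 1)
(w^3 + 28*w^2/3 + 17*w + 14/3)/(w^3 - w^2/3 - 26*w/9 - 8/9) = 3*(w^2 + 9*w + 14)/(3*w^2 - 2*w - 8)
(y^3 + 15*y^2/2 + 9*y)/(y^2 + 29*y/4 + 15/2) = 2*y*(2*y + 3)/(4*y + 5)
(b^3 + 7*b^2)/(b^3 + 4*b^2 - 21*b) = b/(b - 3)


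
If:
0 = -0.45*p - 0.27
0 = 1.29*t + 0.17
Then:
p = -0.60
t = -0.13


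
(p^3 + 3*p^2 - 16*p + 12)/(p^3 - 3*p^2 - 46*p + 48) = (p - 2)/(p - 8)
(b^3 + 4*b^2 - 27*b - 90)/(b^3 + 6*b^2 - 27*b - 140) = (b^2 + 9*b + 18)/(b^2 + 11*b + 28)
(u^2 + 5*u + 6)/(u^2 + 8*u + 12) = (u + 3)/(u + 6)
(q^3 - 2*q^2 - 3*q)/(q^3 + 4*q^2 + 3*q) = (q - 3)/(q + 3)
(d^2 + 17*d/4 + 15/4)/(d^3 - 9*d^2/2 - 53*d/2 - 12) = (4*d + 5)/(2*(2*d^2 - 15*d - 8))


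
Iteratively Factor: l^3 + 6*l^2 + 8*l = (l + 2)*(l^2 + 4*l) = (l + 2)*(l + 4)*(l)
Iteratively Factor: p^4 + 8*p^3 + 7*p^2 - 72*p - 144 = (p + 4)*(p^3 + 4*p^2 - 9*p - 36) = (p + 4)^2*(p^2 - 9) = (p - 3)*(p + 4)^2*(p + 3)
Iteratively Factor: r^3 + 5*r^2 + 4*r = (r)*(r^2 + 5*r + 4) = r*(r + 1)*(r + 4)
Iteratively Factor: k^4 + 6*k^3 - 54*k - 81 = (k + 3)*(k^3 + 3*k^2 - 9*k - 27) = (k - 3)*(k + 3)*(k^2 + 6*k + 9) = (k - 3)*(k + 3)^2*(k + 3)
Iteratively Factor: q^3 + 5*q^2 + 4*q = (q + 1)*(q^2 + 4*q) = q*(q + 1)*(q + 4)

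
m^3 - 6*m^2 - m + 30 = (m - 5)*(m - 3)*(m + 2)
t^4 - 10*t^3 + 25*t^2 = t^2*(t - 5)^2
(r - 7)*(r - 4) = r^2 - 11*r + 28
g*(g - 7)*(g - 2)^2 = g^4 - 11*g^3 + 32*g^2 - 28*g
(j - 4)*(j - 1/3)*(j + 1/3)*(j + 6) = j^4 + 2*j^3 - 217*j^2/9 - 2*j/9 + 8/3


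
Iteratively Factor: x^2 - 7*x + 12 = (x - 4)*(x - 3)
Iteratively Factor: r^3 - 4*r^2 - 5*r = (r)*(r^2 - 4*r - 5) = r*(r - 5)*(r + 1)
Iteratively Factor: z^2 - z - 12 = (z + 3)*(z - 4)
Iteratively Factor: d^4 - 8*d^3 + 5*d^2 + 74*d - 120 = (d - 5)*(d^3 - 3*d^2 - 10*d + 24) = (d - 5)*(d - 2)*(d^2 - d - 12) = (d - 5)*(d - 4)*(d - 2)*(d + 3)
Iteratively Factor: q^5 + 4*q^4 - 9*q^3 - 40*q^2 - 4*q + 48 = (q + 2)*(q^4 + 2*q^3 - 13*q^2 - 14*q + 24) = (q + 2)*(q + 4)*(q^3 - 2*q^2 - 5*q + 6) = (q - 3)*(q + 2)*(q + 4)*(q^2 + q - 2) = (q - 3)*(q - 1)*(q + 2)*(q + 4)*(q + 2)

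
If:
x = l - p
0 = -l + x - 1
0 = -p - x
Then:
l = 0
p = -1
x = 1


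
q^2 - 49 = (q - 7)*(q + 7)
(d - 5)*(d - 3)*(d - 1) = d^3 - 9*d^2 + 23*d - 15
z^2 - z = z*(z - 1)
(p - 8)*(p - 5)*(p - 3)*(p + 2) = p^4 - 14*p^3 + 47*p^2 + 38*p - 240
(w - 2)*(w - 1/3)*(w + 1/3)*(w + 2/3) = w^4 - 4*w^3/3 - 13*w^2/9 + 4*w/27 + 4/27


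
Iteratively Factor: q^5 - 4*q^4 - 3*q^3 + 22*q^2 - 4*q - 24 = (q - 2)*(q^4 - 2*q^3 - 7*q^2 + 8*q + 12) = (q - 2)*(q + 1)*(q^3 - 3*q^2 - 4*q + 12) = (q - 2)^2*(q + 1)*(q^2 - q - 6) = (q - 2)^2*(q + 1)*(q + 2)*(q - 3)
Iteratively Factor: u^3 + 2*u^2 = (u)*(u^2 + 2*u) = u*(u + 2)*(u)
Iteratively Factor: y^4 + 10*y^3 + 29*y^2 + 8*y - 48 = (y + 3)*(y^3 + 7*y^2 + 8*y - 16) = (y - 1)*(y + 3)*(y^2 + 8*y + 16) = (y - 1)*(y + 3)*(y + 4)*(y + 4)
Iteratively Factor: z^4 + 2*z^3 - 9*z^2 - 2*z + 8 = (z + 1)*(z^3 + z^2 - 10*z + 8) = (z - 2)*(z + 1)*(z^2 + 3*z - 4) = (z - 2)*(z + 1)*(z + 4)*(z - 1)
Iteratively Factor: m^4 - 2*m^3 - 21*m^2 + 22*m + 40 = (m - 2)*(m^3 - 21*m - 20) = (m - 2)*(m + 1)*(m^2 - m - 20) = (m - 2)*(m + 1)*(m + 4)*(m - 5)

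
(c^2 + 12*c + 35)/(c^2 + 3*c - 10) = (c + 7)/(c - 2)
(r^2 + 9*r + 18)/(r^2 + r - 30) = (r + 3)/(r - 5)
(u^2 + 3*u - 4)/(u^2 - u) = (u + 4)/u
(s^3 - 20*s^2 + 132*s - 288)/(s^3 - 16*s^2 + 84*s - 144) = (s - 8)/(s - 4)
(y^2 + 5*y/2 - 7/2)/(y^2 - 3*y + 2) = (y + 7/2)/(y - 2)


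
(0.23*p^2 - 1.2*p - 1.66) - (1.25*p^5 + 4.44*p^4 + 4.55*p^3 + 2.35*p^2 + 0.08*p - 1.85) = -1.25*p^5 - 4.44*p^4 - 4.55*p^3 - 2.12*p^2 - 1.28*p + 0.19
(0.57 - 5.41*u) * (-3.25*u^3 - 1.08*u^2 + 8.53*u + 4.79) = 17.5825*u^4 + 3.9903*u^3 - 46.7629*u^2 - 21.0518*u + 2.7303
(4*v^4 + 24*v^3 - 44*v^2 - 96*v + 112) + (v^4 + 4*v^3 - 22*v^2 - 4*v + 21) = 5*v^4 + 28*v^3 - 66*v^2 - 100*v + 133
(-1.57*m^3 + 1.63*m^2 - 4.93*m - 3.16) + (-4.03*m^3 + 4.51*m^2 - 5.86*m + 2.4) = -5.6*m^3 + 6.14*m^2 - 10.79*m - 0.76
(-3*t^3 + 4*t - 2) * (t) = -3*t^4 + 4*t^2 - 2*t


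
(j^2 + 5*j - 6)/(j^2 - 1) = (j + 6)/(j + 1)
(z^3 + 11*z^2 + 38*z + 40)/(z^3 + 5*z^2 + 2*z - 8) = (z + 5)/(z - 1)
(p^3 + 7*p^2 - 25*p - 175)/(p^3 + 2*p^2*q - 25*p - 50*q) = (p + 7)/(p + 2*q)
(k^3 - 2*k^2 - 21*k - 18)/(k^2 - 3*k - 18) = k + 1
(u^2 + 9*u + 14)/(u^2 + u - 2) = (u + 7)/(u - 1)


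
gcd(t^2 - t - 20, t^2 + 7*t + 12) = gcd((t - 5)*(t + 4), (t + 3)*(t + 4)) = t + 4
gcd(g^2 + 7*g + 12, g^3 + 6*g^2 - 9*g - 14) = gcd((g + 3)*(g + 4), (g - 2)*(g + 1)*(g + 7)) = 1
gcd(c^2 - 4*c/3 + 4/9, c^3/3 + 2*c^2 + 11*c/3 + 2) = 1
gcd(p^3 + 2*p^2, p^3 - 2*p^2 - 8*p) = p^2 + 2*p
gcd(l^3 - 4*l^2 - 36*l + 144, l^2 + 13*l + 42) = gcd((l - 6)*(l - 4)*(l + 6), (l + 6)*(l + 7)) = l + 6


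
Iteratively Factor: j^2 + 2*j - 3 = (j - 1)*(j + 3)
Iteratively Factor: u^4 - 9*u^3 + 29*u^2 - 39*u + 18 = (u - 3)*(u^3 - 6*u^2 + 11*u - 6) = (u - 3)*(u - 1)*(u^2 - 5*u + 6) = (u - 3)^2*(u - 1)*(u - 2)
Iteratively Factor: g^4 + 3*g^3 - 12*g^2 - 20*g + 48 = (g - 2)*(g^3 + 5*g^2 - 2*g - 24) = (g - 2)^2*(g^2 + 7*g + 12) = (g - 2)^2*(g + 3)*(g + 4)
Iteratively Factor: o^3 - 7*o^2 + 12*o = (o - 3)*(o^2 - 4*o) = o*(o - 3)*(o - 4)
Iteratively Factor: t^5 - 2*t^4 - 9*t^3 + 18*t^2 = (t + 3)*(t^4 - 5*t^3 + 6*t^2) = (t - 2)*(t + 3)*(t^3 - 3*t^2) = (t - 3)*(t - 2)*(t + 3)*(t^2) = t*(t - 3)*(t - 2)*(t + 3)*(t)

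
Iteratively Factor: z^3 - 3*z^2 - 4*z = (z - 4)*(z^2 + z) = z*(z - 4)*(z + 1)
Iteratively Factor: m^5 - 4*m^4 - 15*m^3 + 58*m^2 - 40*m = (m - 2)*(m^4 - 2*m^3 - 19*m^2 + 20*m) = m*(m - 2)*(m^3 - 2*m^2 - 19*m + 20) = m*(m - 2)*(m - 1)*(m^2 - m - 20) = m*(m - 5)*(m - 2)*(m - 1)*(m + 4)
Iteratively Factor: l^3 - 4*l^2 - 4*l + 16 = (l - 2)*(l^2 - 2*l - 8) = (l - 2)*(l + 2)*(l - 4)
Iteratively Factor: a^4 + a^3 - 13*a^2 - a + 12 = (a + 4)*(a^3 - 3*a^2 - a + 3) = (a + 1)*(a + 4)*(a^2 - 4*a + 3) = (a - 1)*(a + 1)*(a + 4)*(a - 3)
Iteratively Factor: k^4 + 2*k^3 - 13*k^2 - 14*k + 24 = (k - 3)*(k^3 + 5*k^2 + 2*k - 8) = (k - 3)*(k + 4)*(k^2 + k - 2) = (k - 3)*(k + 2)*(k + 4)*(k - 1)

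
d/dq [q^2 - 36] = 2*q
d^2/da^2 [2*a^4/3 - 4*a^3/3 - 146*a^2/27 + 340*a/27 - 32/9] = 8*a^2 - 8*a - 292/27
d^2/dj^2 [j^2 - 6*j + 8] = 2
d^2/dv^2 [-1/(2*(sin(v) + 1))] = (sin(v) - 2)/(2*(sin(v) + 1)^2)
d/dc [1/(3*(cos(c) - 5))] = sin(c)/(3*(cos(c) - 5)^2)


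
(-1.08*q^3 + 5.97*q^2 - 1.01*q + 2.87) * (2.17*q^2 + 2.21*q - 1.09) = -2.3436*q^5 + 10.5681*q^4 + 12.1792*q^3 - 2.5115*q^2 + 7.4436*q - 3.1283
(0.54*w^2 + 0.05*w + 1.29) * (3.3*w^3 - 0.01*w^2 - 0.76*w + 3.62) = 1.782*w^5 + 0.1596*w^4 + 3.8461*w^3 + 1.9039*w^2 - 0.7994*w + 4.6698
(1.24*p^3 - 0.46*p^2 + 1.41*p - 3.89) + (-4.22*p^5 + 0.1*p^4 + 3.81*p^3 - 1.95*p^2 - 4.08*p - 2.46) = -4.22*p^5 + 0.1*p^4 + 5.05*p^3 - 2.41*p^2 - 2.67*p - 6.35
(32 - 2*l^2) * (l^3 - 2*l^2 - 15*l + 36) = -2*l^5 + 4*l^4 + 62*l^3 - 136*l^2 - 480*l + 1152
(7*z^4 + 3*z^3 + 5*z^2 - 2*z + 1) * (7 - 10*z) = -70*z^5 + 19*z^4 - 29*z^3 + 55*z^2 - 24*z + 7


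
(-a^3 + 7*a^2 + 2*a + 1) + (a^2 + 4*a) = -a^3 + 8*a^2 + 6*a + 1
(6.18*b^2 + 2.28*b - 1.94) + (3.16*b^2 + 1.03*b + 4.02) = 9.34*b^2 + 3.31*b + 2.08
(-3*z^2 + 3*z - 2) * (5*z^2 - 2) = -15*z^4 + 15*z^3 - 4*z^2 - 6*z + 4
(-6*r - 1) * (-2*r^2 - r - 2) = 12*r^3 + 8*r^2 + 13*r + 2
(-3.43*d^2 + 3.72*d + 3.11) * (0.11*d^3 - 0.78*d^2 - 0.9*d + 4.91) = -0.3773*d^5 + 3.0846*d^4 + 0.5275*d^3 - 22.6151*d^2 + 15.4662*d + 15.2701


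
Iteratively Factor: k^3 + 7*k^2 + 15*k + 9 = (k + 1)*(k^2 + 6*k + 9) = (k + 1)*(k + 3)*(k + 3)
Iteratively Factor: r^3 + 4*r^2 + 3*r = (r + 1)*(r^2 + 3*r) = r*(r + 1)*(r + 3)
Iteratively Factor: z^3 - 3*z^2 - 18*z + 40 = (z - 5)*(z^2 + 2*z - 8) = (z - 5)*(z + 4)*(z - 2)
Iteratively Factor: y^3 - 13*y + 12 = (y + 4)*(y^2 - 4*y + 3) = (y - 3)*(y + 4)*(y - 1)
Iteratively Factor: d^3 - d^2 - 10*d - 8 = (d + 1)*(d^2 - 2*d - 8) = (d - 4)*(d + 1)*(d + 2)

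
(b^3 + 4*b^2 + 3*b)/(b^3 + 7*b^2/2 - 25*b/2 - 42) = 2*b*(b + 1)/(2*b^2 + b - 28)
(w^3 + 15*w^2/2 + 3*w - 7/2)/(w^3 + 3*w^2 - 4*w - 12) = (2*w^3 + 15*w^2 + 6*w - 7)/(2*(w^3 + 3*w^2 - 4*w - 12))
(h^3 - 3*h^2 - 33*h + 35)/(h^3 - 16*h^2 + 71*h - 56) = (h + 5)/(h - 8)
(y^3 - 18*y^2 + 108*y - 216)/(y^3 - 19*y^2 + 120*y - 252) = (y - 6)/(y - 7)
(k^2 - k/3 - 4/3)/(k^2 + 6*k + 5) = (k - 4/3)/(k + 5)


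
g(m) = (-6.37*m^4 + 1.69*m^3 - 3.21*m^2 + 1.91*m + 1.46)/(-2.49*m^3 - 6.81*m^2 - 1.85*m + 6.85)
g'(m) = (7.47*m^2 + 13.62*m + 1.85)*(-6.37*m^4 + 1.69*m^3 - 3.21*m^2 + 1.91*m + 1.46)/(-2.49*m^3 - 6.81*m^2 - 1.85*m + 6.85)^2 + (-25.48*m^3 + 5.07*m^2 - 6.42*m + 1.91)/(-2.49*m^3 - 6.81*m^2 - 1.85*m + 6.85) = (15.8613*m^6 + 86.7594*m^5 + 15.8517*m^4 - 171.2792*m^3 + 64.5813*m^2 - 24.0918*m + 15.7845)/(6.2001*m^6 + 33.9138*m^5 + 55.5891*m^4 - 8.916*m^3 - 89.8745*m^2 - 25.345*m + 46.9225)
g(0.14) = 0.26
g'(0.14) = 0.32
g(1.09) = 1.09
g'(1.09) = 0.64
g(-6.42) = -28.75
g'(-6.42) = 1.52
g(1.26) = 1.23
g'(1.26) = 0.98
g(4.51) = 6.88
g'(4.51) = 2.12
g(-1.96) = -39.61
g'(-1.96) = 23.91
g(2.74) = 3.40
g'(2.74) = 1.77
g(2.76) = 3.43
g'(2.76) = 1.78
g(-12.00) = -40.43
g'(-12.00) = 2.35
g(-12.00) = -40.43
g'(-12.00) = 2.35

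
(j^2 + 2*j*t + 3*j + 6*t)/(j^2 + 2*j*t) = (j + 3)/j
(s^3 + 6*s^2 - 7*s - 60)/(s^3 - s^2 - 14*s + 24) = (s + 5)/(s - 2)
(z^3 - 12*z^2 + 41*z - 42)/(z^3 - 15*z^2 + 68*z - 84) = (z - 3)/(z - 6)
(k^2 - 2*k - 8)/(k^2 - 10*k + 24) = (k + 2)/(k - 6)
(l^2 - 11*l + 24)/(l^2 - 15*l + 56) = (l - 3)/(l - 7)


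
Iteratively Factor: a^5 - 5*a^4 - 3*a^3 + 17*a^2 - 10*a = (a - 1)*(a^4 - 4*a^3 - 7*a^2 + 10*a) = a*(a - 1)*(a^3 - 4*a^2 - 7*a + 10) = a*(a - 1)*(a + 2)*(a^2 - 6*a + 5) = a*(a - 1)^2*(a + 2)*(a - 5)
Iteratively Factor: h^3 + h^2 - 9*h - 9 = (h - 3)*(h^2 + 4*h + 3) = (h - 3)*(h + 3)*(h + 1)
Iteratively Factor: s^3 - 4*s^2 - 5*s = (s + 1)*(s^2 - 5*s) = s*(s + 1)*(s - 5)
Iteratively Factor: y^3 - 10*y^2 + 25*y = (y)*(y^2 - 10*y + 25) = y*(y - 5)*(y - 5)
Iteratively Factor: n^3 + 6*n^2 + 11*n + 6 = (n + 1)*(n^2 + 5*n + 6) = (n + 1)*(n + 3)*(n + 2)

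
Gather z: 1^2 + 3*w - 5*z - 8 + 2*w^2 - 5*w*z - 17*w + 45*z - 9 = 2*w^2 - 14*w + z*(40 - 5*w) - 16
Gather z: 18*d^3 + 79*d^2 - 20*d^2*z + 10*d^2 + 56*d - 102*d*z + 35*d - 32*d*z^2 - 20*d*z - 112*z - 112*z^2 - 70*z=18*d^3 + 89*d^2 + 91*d + z^2*(-32*d - 112) + z*(-20*d^2 - 122*d - 182)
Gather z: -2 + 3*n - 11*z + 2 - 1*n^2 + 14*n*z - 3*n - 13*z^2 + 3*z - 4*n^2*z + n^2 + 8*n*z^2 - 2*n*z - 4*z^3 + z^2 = -4*z^3 + z^2*(8*n - 12) + z*(-4*n^2 + 12*n - 8)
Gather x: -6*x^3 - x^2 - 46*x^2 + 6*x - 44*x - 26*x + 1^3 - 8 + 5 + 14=-6*x^3 - 47*x^2 - 64*x + 12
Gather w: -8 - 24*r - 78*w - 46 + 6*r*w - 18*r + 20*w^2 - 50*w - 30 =-42*r + 20*w^2 + w*(6*r - 128) - 84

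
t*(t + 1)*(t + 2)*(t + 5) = t^4 + 8*t^3 + 17*t^2 + 10*t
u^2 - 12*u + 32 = (u - 8)*(u - 4)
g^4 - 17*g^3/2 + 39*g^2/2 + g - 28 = (g - 4)*(g - 7/2)*(g - 2)*(g + 1)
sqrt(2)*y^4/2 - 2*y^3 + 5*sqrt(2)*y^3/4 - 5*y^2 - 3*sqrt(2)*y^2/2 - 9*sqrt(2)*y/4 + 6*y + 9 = (y - 3/2)*(y + 3)*(y - 2*sqrt(2))*(sqrt(2)*y/2 + sqrt(2)/2)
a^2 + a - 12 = (a - 3)*(a + 4)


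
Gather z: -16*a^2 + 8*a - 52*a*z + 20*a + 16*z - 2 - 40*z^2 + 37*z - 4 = -16*a^2 + 28*a - 40*z^2 + z*(53 - 52*a) - 6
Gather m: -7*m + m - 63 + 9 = -6*m - 54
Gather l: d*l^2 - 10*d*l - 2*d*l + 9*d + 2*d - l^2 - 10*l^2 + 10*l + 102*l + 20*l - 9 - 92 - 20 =11*d + l^2*(d - 11) + l*(132 - 12*d) - 121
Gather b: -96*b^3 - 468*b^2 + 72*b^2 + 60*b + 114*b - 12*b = -96*b^3 - 396*b^2 + 162*b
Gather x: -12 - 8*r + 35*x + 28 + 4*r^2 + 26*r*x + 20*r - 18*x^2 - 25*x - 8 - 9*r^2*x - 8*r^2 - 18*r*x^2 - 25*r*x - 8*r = -4*r^2 + 4*r + x^2*(-18*r - 18) + x*(-9*r^2 + r + 10) + 8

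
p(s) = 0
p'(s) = 0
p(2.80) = 0.00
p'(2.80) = 0.00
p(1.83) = 0.00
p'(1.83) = 0.00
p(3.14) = 0.00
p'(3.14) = 0.00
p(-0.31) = 0.00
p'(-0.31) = 0.00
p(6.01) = 0.00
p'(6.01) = 0.00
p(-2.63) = 0.00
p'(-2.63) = 0.00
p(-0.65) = 0.00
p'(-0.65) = 0.00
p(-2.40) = 0.00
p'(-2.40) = 0.00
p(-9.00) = 0.00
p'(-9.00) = 0.00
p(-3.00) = 0.00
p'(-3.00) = 0.00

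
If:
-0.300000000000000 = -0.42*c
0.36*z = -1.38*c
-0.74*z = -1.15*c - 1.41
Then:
No Solution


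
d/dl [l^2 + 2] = 2*l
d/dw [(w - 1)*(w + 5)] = 2*w + 4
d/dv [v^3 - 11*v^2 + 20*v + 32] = 3*v^2 - 22*v + 20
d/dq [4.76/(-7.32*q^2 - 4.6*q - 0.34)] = (69.6864*q + 21.896)/(7.32*q^2 + 4.6*q + 0.34)^2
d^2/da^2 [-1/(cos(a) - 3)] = (cos(a)^2 + 3*cos(a) - 2)/(cos(a) - 3)^3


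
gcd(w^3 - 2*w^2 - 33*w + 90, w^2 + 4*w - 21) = w - 3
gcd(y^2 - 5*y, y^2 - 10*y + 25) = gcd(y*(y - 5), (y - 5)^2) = y - 5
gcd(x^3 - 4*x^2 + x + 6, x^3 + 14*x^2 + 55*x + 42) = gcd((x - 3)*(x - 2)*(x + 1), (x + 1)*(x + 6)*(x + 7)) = x + 1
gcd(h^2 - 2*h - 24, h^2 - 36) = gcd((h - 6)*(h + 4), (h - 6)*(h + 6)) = h - 6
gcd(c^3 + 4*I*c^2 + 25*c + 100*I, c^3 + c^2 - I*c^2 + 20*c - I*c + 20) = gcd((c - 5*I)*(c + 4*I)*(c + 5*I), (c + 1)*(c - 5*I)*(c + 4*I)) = c^2 - I*c + 20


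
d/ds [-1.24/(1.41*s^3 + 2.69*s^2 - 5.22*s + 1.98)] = (5.2452*s^2 + 6.6712*s - 6.4728)/(1.41*s^3 + 2.69*s^2 - 5.22*s + 1.98)^2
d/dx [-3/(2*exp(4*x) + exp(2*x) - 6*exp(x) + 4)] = 6*(4*exp(3*x) + exp(x) - 3)*exp(x)/(2*exp(4*x) + exp(2*x) - 6*exp(x) + 4)^2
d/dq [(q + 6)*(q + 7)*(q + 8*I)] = 3*q^2 + q*(26 + 16*I) + 42 + 104*I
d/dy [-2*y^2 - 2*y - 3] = -4*y - 2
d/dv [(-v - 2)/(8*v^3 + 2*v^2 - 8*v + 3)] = (-8*v^3 - 2*v^2 + 8*v + 4*(v + 2)*(6*v^2 + v - 2) - 3)/(8*v^3 + 2*v^2 - 8*v + 3)^2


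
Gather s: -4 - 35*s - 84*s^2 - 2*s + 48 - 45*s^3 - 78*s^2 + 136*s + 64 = -45*s^3 - 162*s^2 + 99*s + 108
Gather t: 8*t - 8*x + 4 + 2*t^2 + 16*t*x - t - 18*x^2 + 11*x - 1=2*t^2 + t*(16*x + 7) - 18*x^2 + 3*x + 3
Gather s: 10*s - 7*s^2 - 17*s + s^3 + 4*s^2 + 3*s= s^3 - 3*s^2 - 4*s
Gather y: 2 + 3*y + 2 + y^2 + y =y^2 + 4*y + 4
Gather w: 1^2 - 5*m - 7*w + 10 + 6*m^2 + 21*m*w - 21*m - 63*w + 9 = 6*m^2 - 26*m + w*(21*m - 70) + 20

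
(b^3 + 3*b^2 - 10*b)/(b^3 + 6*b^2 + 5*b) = (b - 2)/(b + 1)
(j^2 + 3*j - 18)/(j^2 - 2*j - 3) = (j + 6)/(j + 1)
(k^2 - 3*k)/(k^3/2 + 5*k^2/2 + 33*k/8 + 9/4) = 8*k*(k - 3)/(4*k^3 + 20*k^2 + 33*k + 18)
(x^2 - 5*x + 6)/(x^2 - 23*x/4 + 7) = 4*(x^2 - 5*x + 6)/(4*x^2 - 23*x + 28)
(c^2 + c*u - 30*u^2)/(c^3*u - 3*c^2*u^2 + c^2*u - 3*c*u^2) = (c^2 + c*u - 30*u^2)/(c*u*(c^2 - 3*c*u + c - 3*u))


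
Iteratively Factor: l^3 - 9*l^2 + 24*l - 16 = (l - 1)*(l^2 - 8*l + 16) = (l - 4)*(l - 1)*(l - 4)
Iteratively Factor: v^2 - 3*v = (v - 3)*(v)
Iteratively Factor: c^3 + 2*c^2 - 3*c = (c - 1)*(c^2 + 3*c) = c*(c - 1)*(c + 3)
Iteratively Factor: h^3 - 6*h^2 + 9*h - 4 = (h - 1)*(h^2 - 5*h + 4) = (h - 1)^2*(h - 4)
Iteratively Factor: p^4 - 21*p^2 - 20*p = (p + 4)*(p^3 - 4*p^2 - 5*p) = (p - 5)*(p + 4)*(p^2 + p) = p*(p - 5)*(p + 4)*(p + 1)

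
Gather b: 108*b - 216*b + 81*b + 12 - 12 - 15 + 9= -27*b - 6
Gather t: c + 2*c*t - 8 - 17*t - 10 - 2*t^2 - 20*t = c - 2*t^2 + t*(2*c - 37) - 18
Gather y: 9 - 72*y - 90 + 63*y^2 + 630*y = 63*y^2 + 558*y - 81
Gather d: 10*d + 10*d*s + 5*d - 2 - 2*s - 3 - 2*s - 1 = d*(10*s + 15) - 4*s - 6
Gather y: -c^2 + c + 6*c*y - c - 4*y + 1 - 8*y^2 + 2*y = -c^2 - 8*y^2 + y*(6*c - 2) + 1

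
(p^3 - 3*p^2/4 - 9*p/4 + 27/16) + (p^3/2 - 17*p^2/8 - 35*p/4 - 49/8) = 3*p^3/2 - 23*p^2/8 - 11*p - 71/16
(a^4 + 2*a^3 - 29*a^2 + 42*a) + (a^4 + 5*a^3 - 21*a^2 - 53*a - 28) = 2*a^4 + 7*a^3 - 50*a^2 - 11*a - 28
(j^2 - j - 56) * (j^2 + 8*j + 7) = j^4 + 7*j^3 - 57*j^2 - 455*j - 392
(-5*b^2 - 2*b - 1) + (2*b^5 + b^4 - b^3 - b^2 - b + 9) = 2*b^5 + b^4 - b^3 - 6*b^2 - 3*b + 8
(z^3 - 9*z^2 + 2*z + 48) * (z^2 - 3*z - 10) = z^5 - 12*z^4 + 19*z^3 + 132*z^2 - 164*z - 480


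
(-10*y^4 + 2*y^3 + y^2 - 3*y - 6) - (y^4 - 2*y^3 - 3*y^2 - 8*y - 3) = -11*y^4 + 4*y^3 + 4*y^2 + 5*y - 3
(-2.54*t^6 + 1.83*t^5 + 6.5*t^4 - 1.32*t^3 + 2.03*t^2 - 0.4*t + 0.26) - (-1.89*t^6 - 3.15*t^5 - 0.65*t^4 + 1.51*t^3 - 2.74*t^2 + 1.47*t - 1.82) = -0.65*t^6 + 4.98*t^5 + 7.15*t^4 - 2.83*t^3 + 4.77*t^2 - 1.87*t + 2.08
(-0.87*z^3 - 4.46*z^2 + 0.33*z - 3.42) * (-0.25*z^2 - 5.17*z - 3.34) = 0.2175*z^5 + 5.6129*z^4 + 25.8815*z^3 + 14.0453*z^2 + 16.5792*z + 11.4228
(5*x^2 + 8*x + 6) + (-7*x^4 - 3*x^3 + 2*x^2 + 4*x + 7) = -7*x^4 - 3*x^3 + 7*x^2 + 12*x + 13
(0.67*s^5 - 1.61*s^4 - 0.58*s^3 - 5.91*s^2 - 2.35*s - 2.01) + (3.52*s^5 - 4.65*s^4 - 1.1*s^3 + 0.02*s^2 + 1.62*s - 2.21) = 4.19*s^5 - 6.26*s^4 - 1.68*s^3 - 5.89*s^2 - 0.73*s - 4.22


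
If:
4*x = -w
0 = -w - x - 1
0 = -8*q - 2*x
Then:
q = -1/12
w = -4/3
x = 1/3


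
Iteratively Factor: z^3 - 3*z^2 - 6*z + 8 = (z - 1)*(z^2 - 2*z - 8) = (z - 1)*(z + 2)*(z - 4)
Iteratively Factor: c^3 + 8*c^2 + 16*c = (c + 4)*(c^2 + 4*c) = (c + 4)^2*(c)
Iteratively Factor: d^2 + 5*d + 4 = (d + 1)*(d + 4)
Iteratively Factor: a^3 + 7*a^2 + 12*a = (a + 3)*(a^2 + 4*a) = a*(a + 3)*(a + 4)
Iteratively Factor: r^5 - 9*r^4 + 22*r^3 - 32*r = (r - 4)*(r^4 - 5*r^3 + 2*r^2 + 8*r) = (r - 4)^2*(r^3 - r^2 - 2*r) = (r - 4)^2*(r + 1)*(r^2 - 2*r) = (r - 4)^2*(r - 2)*(r + 1)*(r)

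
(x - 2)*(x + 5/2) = x^2 + x/2 - 5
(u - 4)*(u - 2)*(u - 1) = u^3 - 7*u^2 + 14*u - 8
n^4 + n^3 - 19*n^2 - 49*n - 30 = (n - 5)*(n + 1)*(n + 2)*(n + 3)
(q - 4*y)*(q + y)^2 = q^3 - 2*q^2*y - 7*q*y^2 - 4*y^3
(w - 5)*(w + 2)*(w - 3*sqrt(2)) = w^3 - 3*sqrt(2)*w^2 - 3*w^2 - 10*w + 9*sqrt(2)*w + 30*sqrt(2)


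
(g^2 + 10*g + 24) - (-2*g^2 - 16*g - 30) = 3*g^2 + 26*g + 54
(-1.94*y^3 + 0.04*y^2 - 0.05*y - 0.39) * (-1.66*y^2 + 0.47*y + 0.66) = 3.2204*y^5 - 0.9782*y^4 - 1.1786*y^3 + 0.6503*y^2 - 0.2163*y - 0.2574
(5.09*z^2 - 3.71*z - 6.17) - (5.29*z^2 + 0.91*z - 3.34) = -0.2*z^2 - 4.62*z - 2.83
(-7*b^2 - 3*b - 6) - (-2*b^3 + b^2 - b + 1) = 2*b^3 - 8*b^2 - 2*b - 7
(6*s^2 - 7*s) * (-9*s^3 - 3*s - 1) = -54*s^5 + 63*s^4 - 18*s^3 + 15*s^2 + 7*s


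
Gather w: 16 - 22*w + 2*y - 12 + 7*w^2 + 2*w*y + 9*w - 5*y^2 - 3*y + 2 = 7*w^2 + w*(2*y - 13) - 5*y^2 - y + 6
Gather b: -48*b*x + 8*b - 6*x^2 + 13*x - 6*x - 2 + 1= b*(8 - 48*x) - 6*x^2 + 7*x - 1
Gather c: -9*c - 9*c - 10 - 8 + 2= -18*c - 16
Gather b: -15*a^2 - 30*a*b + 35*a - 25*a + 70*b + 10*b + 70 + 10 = -15*a^2 + 10*a + b*(80 - 30*a) + 80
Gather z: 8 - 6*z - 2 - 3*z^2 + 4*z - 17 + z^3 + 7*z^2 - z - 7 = z^3 + 4*z^2 - 3*z - 18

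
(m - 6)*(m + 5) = m^2 - m - 30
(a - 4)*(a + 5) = a^2 + a - 20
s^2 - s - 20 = (s - 5)*(s + 4)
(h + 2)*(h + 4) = h^2 + 6*h + 8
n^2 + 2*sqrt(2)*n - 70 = (n - 5*sqrt(2))*(n + 7*sqrt(2))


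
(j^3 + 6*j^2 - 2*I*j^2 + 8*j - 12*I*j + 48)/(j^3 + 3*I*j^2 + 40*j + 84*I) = (j^2 + j*(6 - 4*I) - 24*I)/(j^2 + I*j + 42)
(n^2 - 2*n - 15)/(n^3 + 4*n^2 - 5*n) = (n^2 - 2*n - 15)/(n*(n^2 + 4*n - 5))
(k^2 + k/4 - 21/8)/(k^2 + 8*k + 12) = (k^2 + k/4 - 21/8)/(k^2 + 8*k + 12)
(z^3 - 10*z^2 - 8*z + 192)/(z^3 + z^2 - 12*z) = (z^2 - 14*z + 48)/(z*(z - 3))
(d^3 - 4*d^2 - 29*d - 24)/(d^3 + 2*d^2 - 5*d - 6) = (d - 8)/(d - 2)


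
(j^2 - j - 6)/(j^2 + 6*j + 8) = (j - 3)/(j + 4)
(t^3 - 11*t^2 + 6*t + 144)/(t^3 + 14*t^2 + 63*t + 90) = (t^2 - 14*t + 48)/(t^2 + 11*t + 30)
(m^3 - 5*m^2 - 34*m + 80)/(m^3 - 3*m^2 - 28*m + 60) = (m - 8)/(m - 6)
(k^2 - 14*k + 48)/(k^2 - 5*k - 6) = (k - 8)/(k + 1)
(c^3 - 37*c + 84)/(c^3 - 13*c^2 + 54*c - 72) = (c + 7)/(c - 6)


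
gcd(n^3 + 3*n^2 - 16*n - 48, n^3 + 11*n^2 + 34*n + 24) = n + 4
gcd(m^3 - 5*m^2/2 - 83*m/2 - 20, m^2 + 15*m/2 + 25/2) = m + 5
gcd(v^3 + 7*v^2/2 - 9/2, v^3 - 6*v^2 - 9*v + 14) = v - 1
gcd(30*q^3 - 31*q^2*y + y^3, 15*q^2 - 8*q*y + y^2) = -5*q + y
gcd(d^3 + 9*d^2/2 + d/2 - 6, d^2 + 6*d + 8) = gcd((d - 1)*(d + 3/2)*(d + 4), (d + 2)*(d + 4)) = d + 4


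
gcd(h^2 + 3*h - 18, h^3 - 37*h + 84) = h - 3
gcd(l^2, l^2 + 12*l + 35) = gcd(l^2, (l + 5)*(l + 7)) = 1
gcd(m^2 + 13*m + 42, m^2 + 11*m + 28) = m + 7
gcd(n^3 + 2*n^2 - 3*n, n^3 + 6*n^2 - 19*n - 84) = n + 3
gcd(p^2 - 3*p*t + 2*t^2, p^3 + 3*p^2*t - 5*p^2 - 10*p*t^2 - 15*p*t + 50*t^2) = p - 2*t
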